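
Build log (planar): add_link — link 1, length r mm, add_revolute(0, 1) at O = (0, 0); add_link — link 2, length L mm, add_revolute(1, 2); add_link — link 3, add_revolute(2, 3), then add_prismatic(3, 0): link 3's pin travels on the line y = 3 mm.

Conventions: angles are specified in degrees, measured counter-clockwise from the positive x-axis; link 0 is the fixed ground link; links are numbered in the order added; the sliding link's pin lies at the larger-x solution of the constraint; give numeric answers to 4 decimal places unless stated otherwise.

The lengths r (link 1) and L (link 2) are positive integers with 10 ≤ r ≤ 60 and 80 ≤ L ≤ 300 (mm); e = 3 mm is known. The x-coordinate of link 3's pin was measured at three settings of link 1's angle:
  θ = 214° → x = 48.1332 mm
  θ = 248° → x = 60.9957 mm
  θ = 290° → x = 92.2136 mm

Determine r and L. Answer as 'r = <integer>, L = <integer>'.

constraint per measurement: (x − r cos θ)² + (r sin θ − e)² = L²
subtracting the θ₁ and θ₂ equations cancels the r² and L² terms:
r = (x₁² − x₂²) / (2[(x₁cos θ₁ + e sin θ₁) − (x₂cos θ₂ + e sin θ₂)]) = 43.9998 → r = 44
L² = (x₁ − r cos θ₁)² + (r sin θ₁ − e)² = 7921.0042 → L = 89.0000 → L = 89
check at θ₃=290°: x = 92.2136 (printed 92.2136) ✓

r = 44, L = 89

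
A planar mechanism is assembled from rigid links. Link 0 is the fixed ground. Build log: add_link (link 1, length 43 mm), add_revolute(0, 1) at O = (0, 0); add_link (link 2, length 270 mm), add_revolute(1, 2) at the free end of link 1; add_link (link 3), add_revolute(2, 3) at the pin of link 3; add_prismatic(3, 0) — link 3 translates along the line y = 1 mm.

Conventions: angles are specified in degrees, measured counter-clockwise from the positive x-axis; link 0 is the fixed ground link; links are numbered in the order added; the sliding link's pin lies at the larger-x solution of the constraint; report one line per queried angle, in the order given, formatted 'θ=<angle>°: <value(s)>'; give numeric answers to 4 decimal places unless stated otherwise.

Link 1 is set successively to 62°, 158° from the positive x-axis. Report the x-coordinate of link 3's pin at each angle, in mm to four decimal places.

geometry: r = 43 mm, L = 270 mm, e = 1 mm
θ=62°: crank pin P = (r cos θ, r sin θ) = (20.187277, 37.966746)
θ=62°: h = r sin θ − e = 37.966746 − 1 = 36.966746
θ=62°: x = r cos θ + √(L² − h²) = 20.187277 + 267.457398 = 287.644675
θ=158°: crank pin P = (r cos θ, r sin θ) = (-39.868906, 16.108084)
θ=158°: h = r sin θ − e = 16.108084 − 1 = 15.108084
θ=158°: x = r cos θ + √(L² − h²) = -39.868906 + 269.576976 = 229.708070

θ=62°: 287.6447
θ=158°: 229.7081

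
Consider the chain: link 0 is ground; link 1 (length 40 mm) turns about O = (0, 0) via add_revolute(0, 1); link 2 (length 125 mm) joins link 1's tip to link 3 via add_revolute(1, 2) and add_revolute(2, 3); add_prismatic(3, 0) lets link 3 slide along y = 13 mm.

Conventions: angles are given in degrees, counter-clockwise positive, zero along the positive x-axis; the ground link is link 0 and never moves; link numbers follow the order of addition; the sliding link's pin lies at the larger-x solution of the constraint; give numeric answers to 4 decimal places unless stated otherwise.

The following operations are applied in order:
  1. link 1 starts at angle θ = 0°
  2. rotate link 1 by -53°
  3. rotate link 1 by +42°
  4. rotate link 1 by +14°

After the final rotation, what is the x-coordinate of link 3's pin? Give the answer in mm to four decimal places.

geometry: r = 40 mm, L = 125 mm, e = 13 mm; θ starts at 0°
rotate link 1 by -53°: θ ← 0° -53° = -53°
rotate link 1 by +42°: θ ← -53° +42° = -11°
rotate link 1 by +14°: θ ← -11° +14° = 3°
crank pin P = (r cos θ, r sin θ) = (39.945181, 2.093438)
h = r sin θ − e = 2.093438 − 13 = -10.906562
x = r cos θ + √(L² − h²) = 39.945181 + 124.523279 = 164.468460

164.4685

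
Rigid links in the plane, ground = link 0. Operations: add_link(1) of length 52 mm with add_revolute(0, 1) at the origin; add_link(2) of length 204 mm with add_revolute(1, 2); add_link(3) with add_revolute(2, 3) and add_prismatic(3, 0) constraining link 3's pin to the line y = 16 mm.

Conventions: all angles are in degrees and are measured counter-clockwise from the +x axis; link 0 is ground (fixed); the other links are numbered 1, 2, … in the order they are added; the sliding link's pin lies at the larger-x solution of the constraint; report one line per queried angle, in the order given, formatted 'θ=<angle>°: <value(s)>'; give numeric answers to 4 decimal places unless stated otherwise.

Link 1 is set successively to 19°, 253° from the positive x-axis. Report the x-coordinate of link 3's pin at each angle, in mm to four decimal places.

geometry: r = 52 mm, L = 204 mm, e = 16 mm
θ=19°: crank pin P = (r cos θ, r sin θ) = (49.166966, 16.929544)
θ=19°: h = r sin θ − e = 16.929544 − 16 = 0.929544
θ=19°: x = r cos θ + √(L² − h²) = 49.166966 + 203.997882 = 253.164848
θ=253°: crank pin P = (r cos θ, r sin θ) = (-15.203329, -49.727847)
θ=253°: h = r sin θ − e = -49.727847 − 16 = -65.727847
θ=253°: x = r cos θ + √(L² − h²) = -15.203329 + 193.121335 = 177.918006

θ=19°: 253.1648
θ=253°: 177.9180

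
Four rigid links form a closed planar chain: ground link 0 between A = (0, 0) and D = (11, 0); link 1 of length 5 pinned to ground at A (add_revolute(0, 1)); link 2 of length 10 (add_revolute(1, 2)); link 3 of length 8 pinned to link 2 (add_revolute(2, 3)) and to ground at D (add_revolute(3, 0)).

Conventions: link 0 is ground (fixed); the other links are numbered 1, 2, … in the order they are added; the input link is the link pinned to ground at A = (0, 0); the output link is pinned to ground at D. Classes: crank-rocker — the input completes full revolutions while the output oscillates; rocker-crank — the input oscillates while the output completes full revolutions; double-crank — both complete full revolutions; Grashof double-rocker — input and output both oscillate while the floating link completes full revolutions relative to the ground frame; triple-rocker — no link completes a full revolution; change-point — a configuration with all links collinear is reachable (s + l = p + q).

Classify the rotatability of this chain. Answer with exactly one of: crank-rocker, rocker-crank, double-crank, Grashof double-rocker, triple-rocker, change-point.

lengths: ground=11, input=5, coupler=10, output=8
sorted: s=5 (shortest), l=11 (longest), p+q=18
s + l = 16 vs p + q = 18
s + l < p + q (Grashof) with shortest = input link → crank-rocker

crank-rocker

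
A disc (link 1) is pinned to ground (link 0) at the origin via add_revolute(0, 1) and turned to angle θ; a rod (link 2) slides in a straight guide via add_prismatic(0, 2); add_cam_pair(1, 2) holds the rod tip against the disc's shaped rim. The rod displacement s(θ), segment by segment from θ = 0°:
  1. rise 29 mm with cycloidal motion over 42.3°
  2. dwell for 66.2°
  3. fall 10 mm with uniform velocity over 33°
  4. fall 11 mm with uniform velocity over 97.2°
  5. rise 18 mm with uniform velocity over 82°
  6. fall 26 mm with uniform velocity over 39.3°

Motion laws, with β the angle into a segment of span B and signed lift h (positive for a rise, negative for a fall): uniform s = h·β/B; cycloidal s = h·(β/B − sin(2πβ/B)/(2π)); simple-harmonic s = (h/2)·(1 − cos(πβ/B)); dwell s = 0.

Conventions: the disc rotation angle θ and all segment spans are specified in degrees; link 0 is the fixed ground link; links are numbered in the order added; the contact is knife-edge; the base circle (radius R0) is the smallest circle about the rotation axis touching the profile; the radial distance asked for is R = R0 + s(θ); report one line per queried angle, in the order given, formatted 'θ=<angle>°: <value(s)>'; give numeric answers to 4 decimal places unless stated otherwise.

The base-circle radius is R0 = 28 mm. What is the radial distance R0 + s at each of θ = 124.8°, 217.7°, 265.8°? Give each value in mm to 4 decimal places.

segment 1 (0° to 42.3°, cycloidal, h = 29) is passed completely: s = 0.0000 + (29) = 29.0000
segment 2 (42.3° to 108.5°, dwell): s unchanged at 29.0000
θ = 124.8° falls in segment 3 (108.5° to 141.5°, uniform, h = -10): β = 124.8 − 108.5 = 16.3°, B = 33°; Δs = -10·16.3/33 = -4.9394; s = 29.0000 − 4.9394 = 24.0606
segment 3 (108.5° to 141.5°, uniform, h = -10) is passed completely: s = 29.0000 + (-10) = 19.0000
θ = 217.7° falls in segment 4 (141.5° to 238.7°, uniform, h = -11): β = 217.7 − 141.5 = 76.2°, B = 97.2°; Δs = -11·76.2/97.2 = -8.6235; s = 19.0000 − 8.6235 = 10.3765
segment 4 (141.5° to 238.7°, uniform, h = -11) is passed completely: s = 19.0000 + (-11) = 8.0000
θ = 265.8° falls in segment 5 (238.7° to 320.7°, uniform, h = 18): β = 265.8 − 238.7 = 27.1°, B = 82°; Δs = 18·27.1/82 = 5.9488; s = 8.0000 + 5.9488 = 13.9488
θ=124.8°: R = R0 + s = 28 + 24.0606 = 52.0606
θ=217.7°: R = R0 + s = 28 + 10.3765 = 38.3765
θ=265.8°: R = R0 + s = 28 + 13.9488 = 41.9488

θ=124.8°: 52.0606
θ=217.7°: 38.3765
θ=265.8°: 41.9488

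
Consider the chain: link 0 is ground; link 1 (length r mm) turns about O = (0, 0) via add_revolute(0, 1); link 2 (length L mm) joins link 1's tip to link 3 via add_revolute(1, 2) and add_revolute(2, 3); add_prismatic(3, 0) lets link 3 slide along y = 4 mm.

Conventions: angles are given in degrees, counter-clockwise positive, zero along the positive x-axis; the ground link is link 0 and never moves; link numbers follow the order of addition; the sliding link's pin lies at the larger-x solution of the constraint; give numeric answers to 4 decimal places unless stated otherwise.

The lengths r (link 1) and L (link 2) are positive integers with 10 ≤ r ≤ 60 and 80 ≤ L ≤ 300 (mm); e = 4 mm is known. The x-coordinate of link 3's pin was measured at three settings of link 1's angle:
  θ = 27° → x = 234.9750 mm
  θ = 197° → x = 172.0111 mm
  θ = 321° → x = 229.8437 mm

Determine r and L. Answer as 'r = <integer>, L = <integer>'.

constraint per measurement: (x − r cos θ)² + (r sin θ − e)² = L²
subtracting the θ₁ and θ₂ equations cancels the r² and L² terms:
r = (x₁² − x₂²) / (2[(x₁cos θ₁ + e sin θ₁) − (x₂cos θ₂ + e sin θ₂)]) = 34.0000 → r = 34
L² = (x₁ − r cos θ₁)² + (r sin θ₁ − e)² = 42024.9957 → L = 205.0000 → L = 205
check at θ₃=321°: x = 229.8437 (printed 229.8437) ✓

r = 34, L = 205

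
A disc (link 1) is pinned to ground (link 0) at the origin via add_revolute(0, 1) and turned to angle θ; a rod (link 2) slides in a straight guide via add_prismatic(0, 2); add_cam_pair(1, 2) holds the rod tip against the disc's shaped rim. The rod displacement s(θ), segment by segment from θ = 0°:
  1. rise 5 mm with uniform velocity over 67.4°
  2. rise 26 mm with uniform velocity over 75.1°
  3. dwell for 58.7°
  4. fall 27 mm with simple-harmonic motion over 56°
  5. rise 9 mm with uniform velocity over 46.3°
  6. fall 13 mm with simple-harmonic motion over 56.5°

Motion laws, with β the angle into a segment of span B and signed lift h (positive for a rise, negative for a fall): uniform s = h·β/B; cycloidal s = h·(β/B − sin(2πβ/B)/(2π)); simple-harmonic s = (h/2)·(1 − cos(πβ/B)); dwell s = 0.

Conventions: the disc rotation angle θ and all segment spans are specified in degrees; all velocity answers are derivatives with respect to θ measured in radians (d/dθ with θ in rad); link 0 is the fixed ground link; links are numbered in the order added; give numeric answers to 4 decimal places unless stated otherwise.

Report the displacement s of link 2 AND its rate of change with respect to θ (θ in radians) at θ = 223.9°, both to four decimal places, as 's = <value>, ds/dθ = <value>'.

segment 1 (0° to 67.4°, uniform, h = 5) is passed completely: s = 0.0000 + (5) = 5.0000
segment 2 (67.4° to 142.5°, uniform, h = 26) is passed completely: s = 5.0000 + (26) = 31.0000
segment 3 (142.5° to 201.2°, dwell): s unchanged at 31.0000
θ = 223.9° falls in segment 4 (201.2° to 257.2°, simple-harmonic, h = -27): β = 223.9 − 201.2 = 22.7°, B = 56°; Δs = -27/2·(1 − cos(π·0.4054)) = -9.5449; s = 31.0000 − 9.5449 = 21.4551
velocity in seg [201.2°–257.2°] (simple-harmonic), θ in radians: β = 22.7° = 0.3962 rad, B = 56° = 0.9774 rad; ds/dθ = (πh/(2B)) sin(πβ/B) = (π·(-27)/(2·0.9774)) sin(π·0.4054) = -41.488879 mm/rad

s = 21.4551, ds/dθ = -41.4889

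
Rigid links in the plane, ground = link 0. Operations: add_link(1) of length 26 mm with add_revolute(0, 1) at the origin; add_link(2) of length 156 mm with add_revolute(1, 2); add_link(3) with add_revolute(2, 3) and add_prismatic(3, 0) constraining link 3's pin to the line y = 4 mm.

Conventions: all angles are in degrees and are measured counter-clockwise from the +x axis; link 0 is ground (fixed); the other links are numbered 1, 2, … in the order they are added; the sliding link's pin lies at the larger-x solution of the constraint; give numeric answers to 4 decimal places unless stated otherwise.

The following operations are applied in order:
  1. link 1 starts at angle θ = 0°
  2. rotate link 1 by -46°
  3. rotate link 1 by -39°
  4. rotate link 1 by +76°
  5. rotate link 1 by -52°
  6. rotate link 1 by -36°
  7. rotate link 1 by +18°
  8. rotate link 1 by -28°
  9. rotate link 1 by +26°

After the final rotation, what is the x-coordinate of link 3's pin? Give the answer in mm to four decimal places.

geometry: r = 26 mm, L = 156 mm, e = 4 mm; θ starts at 0°
rotate link 1 by -46°: θ ← 0° -46° = -46°
rotate link 1 by -39°: θ ← -46° -39° = -85°
rotate link 1 by +76°: θ ← -85° +76° = -9°
rotate link 1 by -52°: θ ← -9° -52° = -61°
rotate link 1 by -36°: θ ← -61° -36° = -97°
rotate link 1 by +18°: θ ← -97° +18° = -79°
rotate link 1 by -28°: θ ← -79° -28° = -107°
rotate link 1 by +26°: θ ← -107° +26° = -81°
crank pin P = (r cos θ, r sin θ) = (4.067296, -25.679897)
h = r sin θ − e = -25.679897 − 4 = -29.679897
x = r cos θ + √(L² − h²) = 4.067296 + 153.150592 = 157.217888

157.2179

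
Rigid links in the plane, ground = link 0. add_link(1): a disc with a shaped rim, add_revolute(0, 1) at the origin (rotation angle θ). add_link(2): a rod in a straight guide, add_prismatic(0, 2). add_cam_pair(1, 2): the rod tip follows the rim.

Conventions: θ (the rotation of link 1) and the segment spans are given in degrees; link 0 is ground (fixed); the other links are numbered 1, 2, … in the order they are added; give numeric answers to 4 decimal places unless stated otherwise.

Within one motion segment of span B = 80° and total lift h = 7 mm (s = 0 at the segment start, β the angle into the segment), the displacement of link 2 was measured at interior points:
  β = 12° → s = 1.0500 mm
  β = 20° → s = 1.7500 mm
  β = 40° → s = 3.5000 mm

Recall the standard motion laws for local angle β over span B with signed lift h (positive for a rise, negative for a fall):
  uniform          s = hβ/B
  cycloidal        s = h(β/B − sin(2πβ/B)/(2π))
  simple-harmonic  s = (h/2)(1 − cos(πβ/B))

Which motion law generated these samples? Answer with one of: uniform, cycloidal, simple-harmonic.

candidates at β/B = r: uniform s = h·r (linear in β); cycloidal s = h·(r − sin(2πr)/(2π)); simple-harmonic s = (h/2)(1 − cos(πr))
β=12°: printed 1.0500 | uniform 1.0500, cycloidal 0.1487, simple-harmonic 0.3815
β=20°: printed 1.7500 | uniform 1.7500, cycloidal 0.6359, simple-harmonic 1.0251
β=40°: printed 3.5000 | uniform 3.5000, cycloidal 3.5000, simple-harmonic 3.5000
only one law matches every sample → uniform

uniform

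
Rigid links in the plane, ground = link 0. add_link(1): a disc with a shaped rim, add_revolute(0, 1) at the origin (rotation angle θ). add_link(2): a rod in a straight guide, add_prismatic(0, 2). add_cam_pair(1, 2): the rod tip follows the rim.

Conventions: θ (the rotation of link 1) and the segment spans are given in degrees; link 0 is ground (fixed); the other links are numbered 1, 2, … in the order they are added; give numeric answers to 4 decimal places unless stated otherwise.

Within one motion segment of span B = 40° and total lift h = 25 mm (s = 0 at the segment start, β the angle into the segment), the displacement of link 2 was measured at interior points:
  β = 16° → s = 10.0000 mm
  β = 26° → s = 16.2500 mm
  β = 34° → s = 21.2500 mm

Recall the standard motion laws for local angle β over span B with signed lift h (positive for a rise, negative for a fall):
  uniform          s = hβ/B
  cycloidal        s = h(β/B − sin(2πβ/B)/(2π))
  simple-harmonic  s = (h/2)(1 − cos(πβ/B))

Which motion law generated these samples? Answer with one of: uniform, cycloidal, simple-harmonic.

candidates at β/B = r: uniform s = h·r (linear in β); cycloidal s = h·(r − sin(2πr)/(2π)); simple-harmonic s = (h/2)(1 − cos(πr))
β=16°: printed 10.0000 | uniform 10.0000, cycloidal 7.6613, simple-harmonic 8.6373
β=26°: printed 16.2500 | uniform 16.2500, cycloidal 19.4690, simple-harmonic 18.1749
β=34°: printed 21.2500 | uniform 21.2500, cycloidal 24.4690, simple-harmonic 23.6376
only one law matches every sample → uniform

uniform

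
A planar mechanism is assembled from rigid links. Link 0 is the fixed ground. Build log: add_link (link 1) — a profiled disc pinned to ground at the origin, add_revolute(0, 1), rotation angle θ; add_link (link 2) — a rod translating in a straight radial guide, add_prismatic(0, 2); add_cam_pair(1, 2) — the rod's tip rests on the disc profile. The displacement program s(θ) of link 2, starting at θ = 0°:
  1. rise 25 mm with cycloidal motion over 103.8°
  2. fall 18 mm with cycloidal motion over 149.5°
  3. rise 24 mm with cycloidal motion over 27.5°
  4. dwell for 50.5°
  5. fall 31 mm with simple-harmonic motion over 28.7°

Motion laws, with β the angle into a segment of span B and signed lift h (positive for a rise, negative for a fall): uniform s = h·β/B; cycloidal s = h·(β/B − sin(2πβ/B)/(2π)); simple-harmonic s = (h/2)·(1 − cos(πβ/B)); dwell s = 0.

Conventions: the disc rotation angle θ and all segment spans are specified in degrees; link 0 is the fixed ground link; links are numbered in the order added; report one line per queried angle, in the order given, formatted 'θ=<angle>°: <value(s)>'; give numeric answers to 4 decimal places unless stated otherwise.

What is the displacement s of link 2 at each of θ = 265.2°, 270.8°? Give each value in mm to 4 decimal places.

seg 1 [0°–103.8°] cycloidal, h=25: full span → s += 25 → s = 25.0000
seg 2 [103.8°–253.3°] cycloidal, h=-18: full span → s += -18 → s = 7.0000
seg 3 [253.3°–280.8°] cycloidal, h=24: θ=265.2° here. β=11.9, B=27.5. 24·(0.4327 − sin(2π·0.4327)/(2π)) = 8.8186 → s = 15.8186
seg 3 [253.3°–280.8°] cycloidal, h=24: θ=270.8° here. β=17.5, B=27.5. 24·(0.6364 − sin(2π·0.6364)/(2π)) = 18.1595 → s = 25.1595

θ=265.2°: 15.8186
θ=270.8°: 25.1595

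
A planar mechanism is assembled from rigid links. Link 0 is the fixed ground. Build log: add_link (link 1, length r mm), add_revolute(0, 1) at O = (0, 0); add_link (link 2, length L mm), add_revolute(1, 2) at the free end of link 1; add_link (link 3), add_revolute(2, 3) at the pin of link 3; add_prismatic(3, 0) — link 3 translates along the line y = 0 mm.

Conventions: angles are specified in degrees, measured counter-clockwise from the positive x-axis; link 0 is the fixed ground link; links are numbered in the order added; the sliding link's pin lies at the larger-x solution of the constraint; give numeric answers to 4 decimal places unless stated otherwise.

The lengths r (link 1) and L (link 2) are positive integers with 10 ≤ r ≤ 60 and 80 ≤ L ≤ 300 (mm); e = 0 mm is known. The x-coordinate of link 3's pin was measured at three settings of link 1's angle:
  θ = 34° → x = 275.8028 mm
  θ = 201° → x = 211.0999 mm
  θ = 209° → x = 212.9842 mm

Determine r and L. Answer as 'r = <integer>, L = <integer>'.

constraint per measurement: (x − r cos θ)² + (r sin θ − e)² = L²
subtracting the θ₁ and θ₂ equations cancels the r² and L² terms:
r = (x₁² − x₂²) / (2[(x₁cos θ₁ + e sin θ₁) − (x₂cos θ₂ + e sin θ₂)]) = 37.0000 → r = 37
L² = (x₁ − r cos θ₁)² + (r sin θ₁ − e)² = 60516.0191 → L = 246.0000 → L = 246
check at θ₃=209°: x = 212.9842 (printed 212.9842) ✓

r = 37, L = 246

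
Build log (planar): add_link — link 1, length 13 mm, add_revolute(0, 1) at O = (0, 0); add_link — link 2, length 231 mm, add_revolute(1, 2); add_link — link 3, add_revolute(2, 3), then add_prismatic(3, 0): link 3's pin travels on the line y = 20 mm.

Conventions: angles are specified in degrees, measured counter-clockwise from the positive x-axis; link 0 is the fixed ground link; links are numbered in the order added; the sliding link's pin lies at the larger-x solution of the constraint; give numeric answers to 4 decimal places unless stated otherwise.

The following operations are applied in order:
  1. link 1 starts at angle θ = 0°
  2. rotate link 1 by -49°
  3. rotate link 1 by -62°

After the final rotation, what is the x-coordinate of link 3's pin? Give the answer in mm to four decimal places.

geometry: r = 13 mm, L = 231 mm, e = 20 mm; θ starts at 0°
rotate link 1 by -49°: θ ← 0° -49° = -49°
rotate link 1 by -62°: θ ← -49° -62° = -111°
crank pin P = (r cos θ, r sin θ) = (-4.658783, -12.136546)
h = r sin θ − e = -12.136546 − 20 = -32.136546
x = r cos θ + √(L² − h²) = -4.658783 + 228.753672 = 224.094889

224.0949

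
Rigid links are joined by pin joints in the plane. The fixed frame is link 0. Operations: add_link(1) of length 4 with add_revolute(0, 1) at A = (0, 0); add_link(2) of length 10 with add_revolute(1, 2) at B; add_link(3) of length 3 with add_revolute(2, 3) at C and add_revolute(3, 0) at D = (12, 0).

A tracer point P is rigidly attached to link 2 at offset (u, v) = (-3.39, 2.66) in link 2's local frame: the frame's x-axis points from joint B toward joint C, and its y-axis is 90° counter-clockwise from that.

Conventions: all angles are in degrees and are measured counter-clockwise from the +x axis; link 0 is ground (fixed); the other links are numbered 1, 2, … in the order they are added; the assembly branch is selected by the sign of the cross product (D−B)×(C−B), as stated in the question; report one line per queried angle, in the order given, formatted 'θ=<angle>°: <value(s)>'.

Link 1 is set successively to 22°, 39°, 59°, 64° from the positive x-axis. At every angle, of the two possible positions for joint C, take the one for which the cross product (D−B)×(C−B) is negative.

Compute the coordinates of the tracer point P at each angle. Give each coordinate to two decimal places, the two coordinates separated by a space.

A=(0,0), D=(12.00,0)
θ=22°: B = A + 4.00·(cos22°, sin22°) = (3.7087, 1.4984)
θ=22°: |BD| = 8.4256
θ=22°: circle(B,10.00) ∩ circle(D,3.00): a=9.6130, h=2.7550
θ=22°:   candidates: C₊=(13.6585,2.4999) cross=23.212; C₋=(12.6786,-2.9223) cross=-23.212
θ=22°:   branch - wants cross < 0 → take C=(12.6786,-2.9223) (cross=-23.212)
θ=22°: ex = (C−B)/|BC| = (0.8970,-0.4421); ey = (0.4421,0.8970)
θ=22°: P = B + -3.39·ex + 2.66·ey = (1.8439,5.3830)
θ=39°: B = A + 4.00·(cos39°, sin39°) = (3.1086, 2.5173)
θ=39°: |BD| = 9.2409
θ=39°: circle(B,10.00) ∩ circle(D,3.00): a=9.5442, h=2.9846
θ=39°:   candidates: C₊=(13.1049,2.7891) cross=27.581; C₋=(11.4788,-2.9544) cross=-27.581
θ=39°:   branch - wants cross < 0 → take C=(11.4788,-2.9544) (cross=-27.581)
θ=39°: ex = (C−B)/|BC| = (0.8370,-0.5472); ey = (0.5472,0.8370)
θ=39°: P = B + -3.39·ex + 2.66·ey = (1.7265,6.5987)
θ=59°: B = A + 4.00·(cos59°, sin59°) = (2.0602, 3.4287)
θ=59°: |BD| = 10.5146
θ=59°: circle(B,10.00) ∩ circle(D,3.00): a=9.5846, h=2.8522
θ=59°:   candidates: C₊=(12.0509,2.9996) cross=29.990; C₋=(10.1908,-2.3931) cross=-29.990
θ=59°:   branch - wants cross < 0 → take C=(10.1908,-2.3931) (cross=-29.990)
θ=59°: ex = (C−B)/|BC| = (0.8131,-0.5822); ey = (0.5822,0.8131)
θ=59°: P = B + -3.39·ex + 2.66·ey = (0.8524,7.5650)
θ=64°: B = A + 4.00·(cos64°, sin64°) = (1.7535, 3.5952)
θ=64°: |BD| = 10.8589
θ=64°: circle(B,10.00) ∩ circle(D,3.00): a=9.6196, h=2.7320
θ=64°:   candidates: C₊=(11.7351,2.9883) cross=29.667; C₋=(9.9260,-2.1676) cross=-29.667
θ=64°:   branch - wants cross < 0 → take C=(9.9260,-2.1676) (cross=-29.667)
θ=64°: ex = (C−B)/|BC| = (0.8173,-0.5763); ey = (0.5763,0.8173)
θ=64°: P = B + -3.39·ex + 2.66·ey = (0.5159,7.7227)

θ=22°: 1.84 5.38
θ=39°: 1.73 6.60
θ=59°: 0.85 7.56
θ=64°: 0.52 7.72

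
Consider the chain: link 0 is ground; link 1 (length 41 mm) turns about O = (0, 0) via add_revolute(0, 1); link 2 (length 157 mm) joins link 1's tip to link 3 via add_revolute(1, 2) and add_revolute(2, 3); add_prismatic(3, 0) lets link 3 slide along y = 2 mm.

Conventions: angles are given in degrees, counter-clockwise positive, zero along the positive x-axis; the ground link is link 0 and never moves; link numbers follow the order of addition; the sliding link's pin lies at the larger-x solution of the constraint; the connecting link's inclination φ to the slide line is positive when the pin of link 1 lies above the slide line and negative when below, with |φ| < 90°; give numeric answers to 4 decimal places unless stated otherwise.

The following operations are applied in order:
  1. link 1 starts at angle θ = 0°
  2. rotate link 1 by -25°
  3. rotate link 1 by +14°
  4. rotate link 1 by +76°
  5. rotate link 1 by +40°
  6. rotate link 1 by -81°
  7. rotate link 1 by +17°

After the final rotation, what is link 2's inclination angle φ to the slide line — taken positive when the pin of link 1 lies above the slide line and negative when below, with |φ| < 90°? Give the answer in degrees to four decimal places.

geometry: r = 41 mm, L = 157 mm, e = 2 mm; θ starts at 0°
rotate link 1 by -25°: θ ← 0° -25° = -25°
rotate link 1 by +14°: θ ← -25° +14° = -11°
rotate link 1 by +76°: θ ← -11° +76° = 65°
rotate link 1 by +40°: θ ← 65° +40° = 105°
rotate link 1 by -81°: θ ← 105° -81° = 24°
rotate link 1 by +17°: θ ← 24° +17° = 41°
h = r sin θ − e = 26.898420 − 2 = 24.898420
sin φ = h / L = 24.898420 / 157 = 0.15858866
φ = arcsin(0.15858866) = 9.124987°

9.1250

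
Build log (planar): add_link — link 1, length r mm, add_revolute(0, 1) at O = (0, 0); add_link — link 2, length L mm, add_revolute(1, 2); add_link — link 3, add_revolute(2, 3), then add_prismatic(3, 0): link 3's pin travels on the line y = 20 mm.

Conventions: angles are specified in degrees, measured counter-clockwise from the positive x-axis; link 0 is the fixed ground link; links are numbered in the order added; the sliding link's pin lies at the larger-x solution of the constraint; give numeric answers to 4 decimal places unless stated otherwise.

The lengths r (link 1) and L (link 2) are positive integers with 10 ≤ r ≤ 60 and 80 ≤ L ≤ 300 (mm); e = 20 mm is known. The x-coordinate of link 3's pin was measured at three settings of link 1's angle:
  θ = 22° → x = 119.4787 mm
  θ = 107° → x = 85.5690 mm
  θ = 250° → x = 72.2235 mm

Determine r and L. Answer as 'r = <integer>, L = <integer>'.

constraint per measurement: (x − r cos θ)² + (r sin θ − e)² = L²
subtracting the θ₁ and θ₂ equations cancels the r² and L² terms:
r = (x₁² − x₂²) / (2[(x₁cos θ₁ + e sin θ₁) − (x₂cos θ₂ + e sin θ₂)]) = 28.0000 → r = 28
L² = (x₁ − r cos θ₁)² + (r sin θ₁ − e)² = 8835.9920 → L = 94.0000 → L = 94
check at θ₃=250°: x = 72.2235 (printed 72.2235) ✓

r = 28, L = 94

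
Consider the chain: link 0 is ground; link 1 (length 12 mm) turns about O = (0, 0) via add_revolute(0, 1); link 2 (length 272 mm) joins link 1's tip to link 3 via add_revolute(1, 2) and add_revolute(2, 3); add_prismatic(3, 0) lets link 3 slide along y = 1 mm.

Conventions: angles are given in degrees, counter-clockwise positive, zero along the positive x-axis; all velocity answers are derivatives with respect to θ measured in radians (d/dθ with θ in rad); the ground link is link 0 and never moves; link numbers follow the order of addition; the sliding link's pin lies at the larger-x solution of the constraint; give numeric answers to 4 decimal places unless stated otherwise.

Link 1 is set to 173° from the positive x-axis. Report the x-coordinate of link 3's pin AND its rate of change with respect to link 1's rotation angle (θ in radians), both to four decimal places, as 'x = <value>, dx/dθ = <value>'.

geometry: r = 12 mm, L = 272 mm, e = 1 mm
crank pin P = (r cos θ, r sin θ) = (-11.910554, 1.462432)
h = r sin θ − e = 1.462432 − 1 = 0.462432
x = r cos θ + √(L² − h²) = -11.910554 + 271.999607 = 260.089053
dx/dθ = −r sin θ − h·r cos θ/√(L² − h²) (θ in radians; h = 0.462432) = -1.442183

x = 260.0891, dx/dθ = -1.4422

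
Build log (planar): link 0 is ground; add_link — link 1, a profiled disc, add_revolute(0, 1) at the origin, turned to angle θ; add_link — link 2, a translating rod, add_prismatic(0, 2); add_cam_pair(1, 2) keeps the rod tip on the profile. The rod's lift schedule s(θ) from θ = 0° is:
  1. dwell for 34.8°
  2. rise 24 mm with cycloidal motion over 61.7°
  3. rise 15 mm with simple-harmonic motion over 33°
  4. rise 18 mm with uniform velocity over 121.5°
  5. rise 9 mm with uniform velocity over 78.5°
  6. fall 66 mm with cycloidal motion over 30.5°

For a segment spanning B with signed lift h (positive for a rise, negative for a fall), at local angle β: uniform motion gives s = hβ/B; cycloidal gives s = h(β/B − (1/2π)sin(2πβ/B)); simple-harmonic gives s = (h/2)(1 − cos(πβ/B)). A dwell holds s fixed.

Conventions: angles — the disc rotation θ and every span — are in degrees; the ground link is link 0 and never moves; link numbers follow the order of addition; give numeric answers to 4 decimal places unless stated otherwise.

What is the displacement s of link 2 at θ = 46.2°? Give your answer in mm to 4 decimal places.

seg 1 [0°–34.8°] dwell: s stays 0.0000
seg 2 [34.8°–96.5°] cycloidal, h=24: θ=46.2° here. β=11.4, B=61.7. 24·(0.1848 − sin(2π·0.1848)/(2π)) = 0.9310 → s = 0.9310

0.9310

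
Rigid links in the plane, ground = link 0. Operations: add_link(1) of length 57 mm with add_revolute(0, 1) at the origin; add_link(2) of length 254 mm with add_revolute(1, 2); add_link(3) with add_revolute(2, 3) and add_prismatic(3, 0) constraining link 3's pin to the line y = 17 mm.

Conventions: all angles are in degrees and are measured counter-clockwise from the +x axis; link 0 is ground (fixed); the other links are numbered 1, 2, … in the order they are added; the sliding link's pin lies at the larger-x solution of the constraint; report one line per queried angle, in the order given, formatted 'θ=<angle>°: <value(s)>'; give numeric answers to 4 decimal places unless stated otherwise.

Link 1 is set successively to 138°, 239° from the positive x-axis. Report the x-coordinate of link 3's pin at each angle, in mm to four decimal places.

geometry: r = 57 mm, L = 254 mm, e = 17 mm
θ=138°: crank pin P = (r cos θ, r sin θ) = (-42.359255, 38.140445)
θ=138°: h = r sin θ − e = 38.140445 − 17 = 21.140445
θ=138°: x = r cos θ + √(L² − h²) = -42.359255 + 253.118710 = 210.759455
θ=239°: crank pin P = (r cos θ, r sin θ) = (-29.357170, -48.858536)
θ=239°: h = r sin θ − e = -48.858536 − 17 = -65.858536
θ=239°: x = r cos θ + √(L² − h²) = -29.357170 + 245.313378 = 215.956207

θ=138°: 210.7595
θ=239°: 215.9562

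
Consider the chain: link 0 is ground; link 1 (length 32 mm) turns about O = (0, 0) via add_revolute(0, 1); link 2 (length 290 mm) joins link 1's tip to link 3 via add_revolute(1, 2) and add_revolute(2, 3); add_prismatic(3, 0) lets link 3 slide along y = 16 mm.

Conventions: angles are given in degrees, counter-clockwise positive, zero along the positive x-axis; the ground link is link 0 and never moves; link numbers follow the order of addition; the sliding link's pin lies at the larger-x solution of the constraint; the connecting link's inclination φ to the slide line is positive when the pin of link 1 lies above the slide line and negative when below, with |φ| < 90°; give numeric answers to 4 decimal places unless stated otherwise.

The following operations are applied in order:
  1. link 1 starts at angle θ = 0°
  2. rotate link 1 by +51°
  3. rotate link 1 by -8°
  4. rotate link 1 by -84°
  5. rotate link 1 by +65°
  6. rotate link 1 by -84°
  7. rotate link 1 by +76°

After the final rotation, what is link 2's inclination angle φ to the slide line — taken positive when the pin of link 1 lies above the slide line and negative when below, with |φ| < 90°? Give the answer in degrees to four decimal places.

geometry: r = 32 mm, L = 290 mm, e = 16 mm; θ starts at 0°
rotate link 1 by +51°: θ ← 0° +51° = 51°
rotate link 1 by -8°: θ ← 51° -8° = 43°
rotate link 1 by -84°: θ ← 43° -84° = -41°
rotate link 1 by +65°: θ ← -41° +65° = 24°
rotate link 1 by -84°: θ ← 24° -84° = -60°
rotate link 1 by +76°: θ ← -60° +76° = 16°
h = r sin θ − e = 8.820395 − 16 = -7.179605
sin φ = h / L = -7.179605 / 290 = -0.02475726
φ = arcsin(-0.02475726) = -1.418631°

-1.4186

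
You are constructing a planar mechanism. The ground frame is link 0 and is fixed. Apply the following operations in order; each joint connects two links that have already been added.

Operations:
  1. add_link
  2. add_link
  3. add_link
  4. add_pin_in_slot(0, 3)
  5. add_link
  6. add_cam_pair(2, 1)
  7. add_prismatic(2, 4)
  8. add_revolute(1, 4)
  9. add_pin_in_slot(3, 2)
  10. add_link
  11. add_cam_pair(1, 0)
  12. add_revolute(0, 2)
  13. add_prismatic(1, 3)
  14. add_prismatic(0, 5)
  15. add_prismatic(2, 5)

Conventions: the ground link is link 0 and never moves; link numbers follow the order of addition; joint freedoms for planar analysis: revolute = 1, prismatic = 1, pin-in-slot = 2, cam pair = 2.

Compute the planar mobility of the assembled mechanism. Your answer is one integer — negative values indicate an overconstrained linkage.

ground; <1,0,0>
#1 <2,0,0>
#2 <3,0,0>
#3 <4,0,0>
PS:0↔3 J2 <4,0,1>
#4 <5,0,1>
C:2↔1 J2 <5,0,2>
P:2↔4 J1 <5,1,2>
R:1↔4 J1 <5,2,2>
PS:3↔2 J2 <5,2,3>
#5 <6,2,3>
C:1↔0 J2 <6,2,4>
R:0↔2 J1 <6,3,4>
P:1↔3 J1 <6,4,4>
P:0↔5 J1 <6,5,4>
P:2↔5 J1 <6,6,4>
3×5 − 2×6 − 1×4 = -1

M = -1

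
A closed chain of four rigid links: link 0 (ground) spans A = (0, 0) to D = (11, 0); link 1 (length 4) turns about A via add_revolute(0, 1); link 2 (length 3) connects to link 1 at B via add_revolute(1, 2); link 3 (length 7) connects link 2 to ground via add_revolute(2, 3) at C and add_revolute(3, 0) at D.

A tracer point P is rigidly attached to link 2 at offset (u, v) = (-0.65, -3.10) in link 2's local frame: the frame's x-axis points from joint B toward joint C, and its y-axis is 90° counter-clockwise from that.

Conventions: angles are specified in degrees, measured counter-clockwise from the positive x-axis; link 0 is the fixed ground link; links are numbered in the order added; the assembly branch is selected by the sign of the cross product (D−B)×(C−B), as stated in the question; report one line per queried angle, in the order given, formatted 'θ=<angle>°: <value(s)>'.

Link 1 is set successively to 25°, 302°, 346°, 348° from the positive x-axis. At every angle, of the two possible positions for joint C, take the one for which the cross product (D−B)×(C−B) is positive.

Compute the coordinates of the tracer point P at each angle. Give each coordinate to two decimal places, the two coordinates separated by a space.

A=(0,0), D=(11.00,0)
θ=25°: B = A + 4.00·(cos25°, sin25°) = (3.6252, 1.6905)
θ=25°: |BD| = 7.5660
θ=25°: circle(B,3.00) ∩ circle(D,7.00): a=1.1396, h=2.7751
θ=25°:   candidates: C₊=(5.3561,4.1408) cross=20.997; C₋=(4.1160,-1.2691) cross=-20.997
θ=25°:   branch + wants cross > 0 → take C=(5.3561,4.1408) (cross=20.997)
θ=25°: ex = (C−B)/|BC| = (0.5770,0.8168); ey = (-0.8168,0.5770)
θ=25°: P = B + -0.65·ex + -3.10·ey = (5.7822,-0.6290)
θ=302°: B = A + 4.00·(cos302°, sin302°) = (2.1197, -3.3922)
θ=302°: |BD| = 9.5062
θ=302°: circle(B,3.00) ∩ circle(D,7.00): a=2.6492, h=1.4078
θ=302°:   candidates: C₊=(4.0921,-1.1318) cross=13.383; C₋=(5.0968,-3.7619) cross=-13.383
θ=302°:   branch + wants cross > 0 → take C=(4.0921,-1.1318) (cross=13.383)
θ=302°: ex = (C−B)/|BC| = (0.6575,0.7535); ey = (-0.7535,0.6575)
θ=302°: P = B + -0.65·ex + -3.10·ey = (4.0281,-5.9201)
θ=346°: B = A + 4.00·(cos346°, sin346°) = (3.8812, -0.9677)
θ=346°: |BD| = 7.1843
θ=346°: circle(B,3.00) ∩ circle(D,7.00): a=0.8083, h=2.8891
θ=346°:   candidates: C₊=(4.2930,2.0039) cross=20.756; C₋=(5.0712,-3.7215) cross=-20.756
θ=346°:   branch + wants cross > 0 → take C=(4.2930,2.0039) (cross=20.756)
θ=346°: ex = (C−B)/|BC| = (0.1373,0.9905); ey = (-0.9905,0.1373)
θ=346°: P = B + -0.65·ex + -3.10·ey = (6.8626,-2.0370)
θ=348°: B = A + 4.00·(cos348°, sin348°) = (3.9126, -0.8316)
θ=348°: |BD| = 7.1360
θ=348°: circle(B,3.00) ∩ circle(D,7.00): a=0.7653, h=2.9007
θ=348°:   candidates: C₊=(4.3347,2.1385) cross=20.700; C₋=(5.0108,-3.6234) cross=-20.700
θ=348°:   branch + wants cross > 0 → take C=(4.3347,2.1385) (cross=20.700)
θ=348°: ex = (C−B)/|BC| = (0.1407,0.9901); ey = (-0.9901,0.1407)
θ=348°: P = B + -0.65·ex + -3.10·ey = (6.8903,-1.9113)

θ=25°: 5.78 -0.63
θ=302°: 4.03 -5.92
θ=346°: 6.86 -2.04
θ=348°: 6.89 -1.91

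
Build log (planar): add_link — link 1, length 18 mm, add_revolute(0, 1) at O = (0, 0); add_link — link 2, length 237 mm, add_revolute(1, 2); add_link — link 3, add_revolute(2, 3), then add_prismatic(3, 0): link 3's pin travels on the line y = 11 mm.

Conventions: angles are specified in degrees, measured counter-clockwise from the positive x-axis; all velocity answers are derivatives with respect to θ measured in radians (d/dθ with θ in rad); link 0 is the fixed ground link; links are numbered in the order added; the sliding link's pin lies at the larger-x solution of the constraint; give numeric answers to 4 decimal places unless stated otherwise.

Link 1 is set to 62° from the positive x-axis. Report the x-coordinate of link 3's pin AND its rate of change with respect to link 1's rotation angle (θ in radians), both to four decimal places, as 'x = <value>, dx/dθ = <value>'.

geometry: r = 18 mm, L = 237 mm, e = 11 mm
crank pin P = (r cos θ, r sin θ) = (8.450488, 15.893057)
h = r sin θ − e = 15.893057 − 11 = 4.893057
x = r cos θ + √(L² − h²) = 8.450488 + 236.949484 = 245.399972
dx/dθ = −r sin θ − h·r cos θ/√(L² − h²) (θ in radians; h = 4.893057) = -16.067561

x = 245.4000, dx/dθ = -16.0676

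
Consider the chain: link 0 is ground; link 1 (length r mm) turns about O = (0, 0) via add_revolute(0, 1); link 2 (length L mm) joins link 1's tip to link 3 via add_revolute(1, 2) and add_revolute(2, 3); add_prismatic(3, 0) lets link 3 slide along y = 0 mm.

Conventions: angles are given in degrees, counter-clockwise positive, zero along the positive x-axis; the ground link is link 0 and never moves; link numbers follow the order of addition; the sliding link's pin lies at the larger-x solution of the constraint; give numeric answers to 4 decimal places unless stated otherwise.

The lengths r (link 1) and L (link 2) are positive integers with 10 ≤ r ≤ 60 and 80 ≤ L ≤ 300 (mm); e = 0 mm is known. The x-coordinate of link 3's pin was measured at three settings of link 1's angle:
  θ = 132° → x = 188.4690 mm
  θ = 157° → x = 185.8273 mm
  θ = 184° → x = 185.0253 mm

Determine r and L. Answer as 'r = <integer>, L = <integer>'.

constraint per measurement: (x − r cos θ)² + (r sin θ − e)² = L²
subtracting the θ₁ and θ₂ equations cancels the r² and L² terms:
r = (x₁² − x₂²) / (2[(x₁cos θ₁ + e sin θ₁) − (x₂cos θ₂ + e sin θ₂)]) = 11.0000 → r = 11
L² = (x₁ − r cos θ₁)² + (r sin θ₁ − e)² = 38415.9922 → L = 196.0000 → L = 196
check at θ₃=184°: x = 185.0253 (printed 185.0253) ✓

r = 11, L = 196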